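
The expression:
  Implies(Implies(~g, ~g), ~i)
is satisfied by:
  {i: False}


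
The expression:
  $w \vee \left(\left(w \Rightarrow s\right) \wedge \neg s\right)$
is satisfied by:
  {w: True, s: False}
  {s: False, w: False}
  {s: True, w: True}


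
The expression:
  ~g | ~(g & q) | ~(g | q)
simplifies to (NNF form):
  ~g | ~q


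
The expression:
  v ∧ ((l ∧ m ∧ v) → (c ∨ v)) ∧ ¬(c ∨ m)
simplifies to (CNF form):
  v ∧ ¬c ∧ ¬m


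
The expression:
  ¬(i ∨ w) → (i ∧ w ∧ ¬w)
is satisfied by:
  {i: True, w: True}
  {i: True, w: False}
  {w: True, i: False}


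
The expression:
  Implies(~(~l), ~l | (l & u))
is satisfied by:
  {u: True, l: False}
  {l: False, u: False}
  {l: True, u: True}


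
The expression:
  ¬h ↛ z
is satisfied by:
  {z: True, h: False}
  {h: False, z: False}
  {h: True, z: True}


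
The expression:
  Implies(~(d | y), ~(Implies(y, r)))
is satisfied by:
  {y: True, d: True}
  {y: True, d: False}
  {d: True, y: False}


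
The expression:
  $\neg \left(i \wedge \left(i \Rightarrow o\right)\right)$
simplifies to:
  $\neg i \vee \neg o$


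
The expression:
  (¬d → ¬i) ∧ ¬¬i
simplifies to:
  d ∧ i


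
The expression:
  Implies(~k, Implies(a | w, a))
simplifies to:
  a | k | ~w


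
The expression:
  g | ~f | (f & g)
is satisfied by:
  {g: True, f: False}
  {f: False, g: False}
  {f: True, g: True}


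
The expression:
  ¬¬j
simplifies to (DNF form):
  j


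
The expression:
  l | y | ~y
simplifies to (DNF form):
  True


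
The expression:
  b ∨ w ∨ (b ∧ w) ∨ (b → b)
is always true.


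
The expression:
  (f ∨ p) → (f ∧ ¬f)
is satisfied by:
  {p: False, f: False}


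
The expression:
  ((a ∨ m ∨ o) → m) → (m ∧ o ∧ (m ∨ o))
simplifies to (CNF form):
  (a ∨ o) ∧ (o ∨ ¬m)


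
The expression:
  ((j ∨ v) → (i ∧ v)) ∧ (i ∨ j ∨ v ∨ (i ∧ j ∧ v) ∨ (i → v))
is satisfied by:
  {i: True, j: False, v: False}
  {j: False, v: False, i: False}
  {i: True, v: True, j: False}
  {i: True, j: True, v: True}


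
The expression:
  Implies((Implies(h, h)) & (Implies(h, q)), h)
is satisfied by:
  {h: True}


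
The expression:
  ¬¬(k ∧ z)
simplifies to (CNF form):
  k ∧ z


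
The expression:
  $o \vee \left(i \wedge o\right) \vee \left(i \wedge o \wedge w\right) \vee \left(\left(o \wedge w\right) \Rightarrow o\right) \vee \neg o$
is always true.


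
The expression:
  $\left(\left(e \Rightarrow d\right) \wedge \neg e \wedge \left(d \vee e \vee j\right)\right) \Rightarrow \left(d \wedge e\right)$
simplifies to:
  $e \vee \left(\neg d \wedge \neg j\right)$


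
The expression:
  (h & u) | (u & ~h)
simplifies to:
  u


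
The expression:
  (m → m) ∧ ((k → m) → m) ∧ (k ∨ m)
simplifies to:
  k ∨ m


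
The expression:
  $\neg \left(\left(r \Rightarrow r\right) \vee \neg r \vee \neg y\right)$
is never true.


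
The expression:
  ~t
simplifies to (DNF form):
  ~t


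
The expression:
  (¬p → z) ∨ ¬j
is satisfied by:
  {z: True, p: True, j: False}
  {z: True, p: False, j: False}
  {p: True, z: False, j: False}
  {z: False, p: False, j: False}
  {j: True, z: True, p: True}
  {j: True, z: True, p: False}
  {j: True, p: True, z: False}


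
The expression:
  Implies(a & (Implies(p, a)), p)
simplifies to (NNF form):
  p | ~a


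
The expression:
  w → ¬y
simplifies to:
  ¬w ∨ ¬y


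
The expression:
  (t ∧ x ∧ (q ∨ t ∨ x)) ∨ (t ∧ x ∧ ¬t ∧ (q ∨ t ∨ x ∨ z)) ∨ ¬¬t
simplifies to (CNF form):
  t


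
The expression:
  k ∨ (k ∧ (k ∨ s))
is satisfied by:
  {k: True}


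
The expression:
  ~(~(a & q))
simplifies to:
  a & q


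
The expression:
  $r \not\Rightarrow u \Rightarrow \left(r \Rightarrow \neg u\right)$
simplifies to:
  $\text{True}$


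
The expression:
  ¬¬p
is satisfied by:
  {p: True}


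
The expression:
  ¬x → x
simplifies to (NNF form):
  x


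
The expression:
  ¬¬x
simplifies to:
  x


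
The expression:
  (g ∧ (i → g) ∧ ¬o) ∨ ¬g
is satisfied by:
  {g: False, o: False}
  {o: True, g: False}
  {g: True, o: False}


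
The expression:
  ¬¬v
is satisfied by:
  {v: True}


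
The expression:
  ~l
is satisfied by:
  {l: False}


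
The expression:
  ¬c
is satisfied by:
  {c: False}


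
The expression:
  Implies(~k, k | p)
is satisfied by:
  {k: True, p: True}
  {k: True, p: False}
  {p: True, k: False}


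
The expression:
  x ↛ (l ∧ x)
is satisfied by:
  {x: True, l: False}


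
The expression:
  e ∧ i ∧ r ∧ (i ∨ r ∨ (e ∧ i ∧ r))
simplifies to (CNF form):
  e ∧ i ∧ r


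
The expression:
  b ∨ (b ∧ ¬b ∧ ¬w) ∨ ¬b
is always true.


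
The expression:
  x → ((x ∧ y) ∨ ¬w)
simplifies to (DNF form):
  y ∨ ¬w ∨ ¬x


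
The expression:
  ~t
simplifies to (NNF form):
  ~t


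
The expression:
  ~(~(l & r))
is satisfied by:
  {r: True, l: True}


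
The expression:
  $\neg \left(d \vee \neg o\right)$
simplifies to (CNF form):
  $o \wedge \neg d$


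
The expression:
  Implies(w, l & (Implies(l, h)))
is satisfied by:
  {h: True, l: True, w: False}
  {h: True, l: False, w: False}
  {l: True, h: False, w: False}
  {h: False, l: False, w: False}
  {h: True, w: True, l: True}


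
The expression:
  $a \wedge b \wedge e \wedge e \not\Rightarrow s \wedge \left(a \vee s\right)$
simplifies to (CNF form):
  $a \wedge b \wedge e \wedge \neg s$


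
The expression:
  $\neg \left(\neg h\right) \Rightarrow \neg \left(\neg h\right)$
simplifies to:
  $\text{True}$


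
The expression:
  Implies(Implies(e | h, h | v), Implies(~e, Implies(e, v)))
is always true.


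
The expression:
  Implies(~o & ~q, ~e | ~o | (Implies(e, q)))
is always true.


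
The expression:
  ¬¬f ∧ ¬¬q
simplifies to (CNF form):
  f ∧ q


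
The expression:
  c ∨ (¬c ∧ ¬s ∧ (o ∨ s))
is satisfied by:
  {c: True, o: True, s: False}
  {c: True, o: False, s: False}
  {c: True, s: True, o: True}
  {c: True, s: True, o: False}
  {o: True, s: False, c: False}


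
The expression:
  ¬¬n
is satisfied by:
  {n: True}


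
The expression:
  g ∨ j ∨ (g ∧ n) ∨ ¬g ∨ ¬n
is always true.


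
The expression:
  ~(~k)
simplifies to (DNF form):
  k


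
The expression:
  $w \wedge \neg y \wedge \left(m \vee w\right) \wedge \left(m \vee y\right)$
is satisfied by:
  {m: True, w: True, y: False}


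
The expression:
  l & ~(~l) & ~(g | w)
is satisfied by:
  {l: True, w: False, g: False}


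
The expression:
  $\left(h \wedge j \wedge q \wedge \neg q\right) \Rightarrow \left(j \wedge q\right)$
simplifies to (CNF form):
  $\text{True}$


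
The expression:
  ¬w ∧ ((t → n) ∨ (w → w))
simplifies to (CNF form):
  ¬w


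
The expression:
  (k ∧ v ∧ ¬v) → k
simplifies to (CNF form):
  True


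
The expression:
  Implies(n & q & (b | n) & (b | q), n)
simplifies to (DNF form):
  True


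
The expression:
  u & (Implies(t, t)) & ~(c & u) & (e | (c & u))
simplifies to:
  e & u & ~c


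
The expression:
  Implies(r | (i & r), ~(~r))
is always true.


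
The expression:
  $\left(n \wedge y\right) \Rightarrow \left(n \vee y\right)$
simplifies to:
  $\text{True}$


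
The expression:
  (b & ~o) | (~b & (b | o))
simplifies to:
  (b & ~o) | (o & ~b)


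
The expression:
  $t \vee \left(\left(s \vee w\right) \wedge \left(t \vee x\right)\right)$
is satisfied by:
  {x: True, t: True, s: True, w: True}
  {x: True, t: True, s: True, w: False}
  {x: True, t: True, w: True, s: False}
  {x: True, t: True, w: False, s: False}
  {t: True, s: True, w: True, x: False}
  {t: True, s: True, w: False, x: False}
  {t: True, s: False, w: True, x: False}
  {t: True, s: False, w: False, x: False}
  {x: True, s: True, w: True, t: False}
  {x: True, s: True, w: False, t: False}
  {x: True, w: True, s: False, t: False}


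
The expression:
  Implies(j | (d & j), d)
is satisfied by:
  {d: True, j: False}
  {j: False, d: False}
  {j: True, d: True}


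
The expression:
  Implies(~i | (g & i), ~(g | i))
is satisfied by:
  {g: False}


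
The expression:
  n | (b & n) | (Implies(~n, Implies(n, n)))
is always true.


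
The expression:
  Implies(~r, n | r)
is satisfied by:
  {r: True, n: True}
  {r: True, n: False}
  {n: True, r: False}


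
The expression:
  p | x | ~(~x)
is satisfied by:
  {x: True, p: True}
  {x: True, p: False}
  {p: True, x: False}


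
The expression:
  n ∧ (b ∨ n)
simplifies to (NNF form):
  n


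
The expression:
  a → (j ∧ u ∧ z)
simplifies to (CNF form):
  (j ∨ ¬a) ∧ (u ∨ ¬a) ∧ (z ∨ ¬a)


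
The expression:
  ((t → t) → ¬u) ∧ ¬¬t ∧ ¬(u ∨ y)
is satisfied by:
  {t: True, u: False, y: False}


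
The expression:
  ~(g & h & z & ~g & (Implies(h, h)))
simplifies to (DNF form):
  True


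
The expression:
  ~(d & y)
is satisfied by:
  {d: False, y: False}
  {y: True, d: False}
  {d: True, y: False}


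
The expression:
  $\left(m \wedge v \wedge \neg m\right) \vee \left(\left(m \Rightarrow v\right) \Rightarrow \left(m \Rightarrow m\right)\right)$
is always true.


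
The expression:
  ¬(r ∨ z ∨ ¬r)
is never true.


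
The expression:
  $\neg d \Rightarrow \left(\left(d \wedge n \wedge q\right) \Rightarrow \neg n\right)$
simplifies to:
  $\text{True}$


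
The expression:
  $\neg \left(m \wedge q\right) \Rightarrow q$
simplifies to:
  $q$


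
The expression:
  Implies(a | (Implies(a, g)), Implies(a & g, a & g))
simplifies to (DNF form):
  True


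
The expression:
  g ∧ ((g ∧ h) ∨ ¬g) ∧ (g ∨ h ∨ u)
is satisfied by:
  {h: True, g: True}


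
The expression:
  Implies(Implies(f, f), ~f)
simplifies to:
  ~f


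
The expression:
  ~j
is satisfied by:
  {j: False}


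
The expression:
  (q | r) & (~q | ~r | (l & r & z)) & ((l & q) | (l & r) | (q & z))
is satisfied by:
  {l: True, z: True, q: True, r: False}
  {l: True, q: True, z: False, r: False}
  {z: True, q: True, l: False, r: False}
  {r: True, z: True, l: True, q: False}
  {r: True, z: True, l: True, q: True}
  {r: True, l: True, q: False, z: False}


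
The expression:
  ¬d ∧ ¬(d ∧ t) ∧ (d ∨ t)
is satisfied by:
  {t: True, d: False}


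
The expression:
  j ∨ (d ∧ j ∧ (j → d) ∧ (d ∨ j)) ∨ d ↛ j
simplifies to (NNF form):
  d ∨ j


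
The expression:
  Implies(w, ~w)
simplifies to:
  ~w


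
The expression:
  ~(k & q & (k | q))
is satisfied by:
  {k: False, q: False}
  {q: True, k: False}
  {k: True, q: False}


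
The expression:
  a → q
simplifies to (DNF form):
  q ∨ ¬a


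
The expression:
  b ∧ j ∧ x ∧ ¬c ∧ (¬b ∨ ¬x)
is never true.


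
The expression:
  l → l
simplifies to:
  True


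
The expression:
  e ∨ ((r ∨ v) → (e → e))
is always true.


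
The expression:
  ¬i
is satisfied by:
  {i: False}


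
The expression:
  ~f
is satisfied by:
  {f: False}


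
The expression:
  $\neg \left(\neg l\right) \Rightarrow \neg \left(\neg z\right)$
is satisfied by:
  {z: True, l: False}
  {l: False, z: False}
  {l: True, z: True}


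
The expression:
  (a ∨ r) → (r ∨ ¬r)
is always true.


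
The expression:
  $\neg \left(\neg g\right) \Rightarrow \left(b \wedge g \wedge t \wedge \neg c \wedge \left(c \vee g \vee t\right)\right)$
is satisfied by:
  {b: True, t: True, c: False, g: False}
  {b: True, t: False, c: False, g: False}
  {t: True, b: False, c: False, g: False}
  {b: False, t: False, c: False, g: False}
  {b: True, c: True, t: True, g: False}
  {b: True, c: True, t: False, g: False}
  {c: True, t: True, b: False, g: False}
  {c: True, b: False, t: False, g: False}
  {b: True, g: True, c: False, t: True}


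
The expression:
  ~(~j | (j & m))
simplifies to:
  j & ~m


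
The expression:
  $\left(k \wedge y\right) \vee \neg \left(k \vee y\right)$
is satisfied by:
  {k: False, y: False}
  {y: True, k: True}


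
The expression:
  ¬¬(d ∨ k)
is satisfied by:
  {d: True, k: True}
  {d: True, k: False}
  {k: True, d: False}


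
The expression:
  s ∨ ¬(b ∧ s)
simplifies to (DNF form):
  True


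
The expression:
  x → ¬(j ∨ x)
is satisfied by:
  {x: False}


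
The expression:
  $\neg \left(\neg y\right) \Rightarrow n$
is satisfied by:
  {n: True, y: False}
  {y: False, n: False}
  {y: True, n: True}


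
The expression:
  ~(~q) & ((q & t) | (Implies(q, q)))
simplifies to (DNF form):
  q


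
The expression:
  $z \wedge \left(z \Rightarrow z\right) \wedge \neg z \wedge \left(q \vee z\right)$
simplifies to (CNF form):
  $\text{False}$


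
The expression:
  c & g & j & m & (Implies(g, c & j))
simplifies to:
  c & g & j & m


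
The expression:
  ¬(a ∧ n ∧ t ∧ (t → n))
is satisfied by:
  {t: False, n: False, a: False}
  {a: True, t: False, n: False}
  {n: True, t: False, a: False}
  {a: True, n: True, t: False}
  {t: True, a: False, n: False}
  {a: True, t: True, n: False}
  {n: True, t: True, a: False}


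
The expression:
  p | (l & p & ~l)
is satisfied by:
  {p: True}


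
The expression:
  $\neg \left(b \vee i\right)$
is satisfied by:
  {i: False, b: False}


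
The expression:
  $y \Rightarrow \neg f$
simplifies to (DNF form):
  $\neg f \vee \neg y$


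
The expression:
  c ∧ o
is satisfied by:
  {c: True, o: True}


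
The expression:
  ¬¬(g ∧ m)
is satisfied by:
  {m: True, g: True}


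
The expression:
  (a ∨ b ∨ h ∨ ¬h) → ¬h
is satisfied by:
  {h: False}


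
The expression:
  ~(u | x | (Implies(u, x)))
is never true.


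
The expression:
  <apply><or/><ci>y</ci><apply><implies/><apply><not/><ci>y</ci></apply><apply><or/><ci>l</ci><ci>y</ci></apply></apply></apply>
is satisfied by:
  {y: True, l: True}
  {y: True, l: False}
  {l: True, y: False}


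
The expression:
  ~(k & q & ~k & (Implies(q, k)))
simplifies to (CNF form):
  True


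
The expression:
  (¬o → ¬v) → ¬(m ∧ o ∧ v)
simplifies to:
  ¬m ∨ ¬o ∨ ¬v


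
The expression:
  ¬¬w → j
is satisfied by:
  {j: True, w: False}
  {w: False, j: False}
  {w: True, j: True}


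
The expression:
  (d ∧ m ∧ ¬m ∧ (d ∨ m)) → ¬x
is always true.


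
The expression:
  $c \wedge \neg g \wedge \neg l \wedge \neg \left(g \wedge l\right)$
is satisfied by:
  {c: True, g: False, l: False}


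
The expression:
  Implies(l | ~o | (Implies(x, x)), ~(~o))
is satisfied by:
  {o: True}


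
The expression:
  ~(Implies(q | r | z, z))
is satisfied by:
  {r: True, q: True, z: False}
  {r: True, q: False, z: False}
  {q: True, r: False, z: False}


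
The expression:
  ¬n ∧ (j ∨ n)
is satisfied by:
  {j: True, n: False}


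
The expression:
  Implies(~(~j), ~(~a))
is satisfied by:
  {a: True, j: False}
  {j: False, a: False}
  {j: True, a: True}


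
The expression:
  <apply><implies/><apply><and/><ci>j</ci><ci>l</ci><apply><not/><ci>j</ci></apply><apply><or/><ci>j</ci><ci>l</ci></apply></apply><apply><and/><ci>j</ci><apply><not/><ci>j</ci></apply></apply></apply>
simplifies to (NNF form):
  <true/>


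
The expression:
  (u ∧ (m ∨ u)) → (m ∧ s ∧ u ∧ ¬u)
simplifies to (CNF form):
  ¬u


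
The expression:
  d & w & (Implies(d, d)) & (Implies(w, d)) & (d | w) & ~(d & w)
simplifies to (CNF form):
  False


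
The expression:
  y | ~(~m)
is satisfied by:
  {y: True, m: True}
  {y: True, m: False}
  {m: True, y: False}


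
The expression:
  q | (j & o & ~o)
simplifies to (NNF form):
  q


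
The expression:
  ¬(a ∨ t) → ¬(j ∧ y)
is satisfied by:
  {a: True, t: True, y: False, j: False}
  {a: True, t: False, y: False, j: False}
  {t: True, a: False, y: False, j: False}
  {a: False, t: False, y: False, j: False}
  {j: True, a: True, t: True, y: False}
  {j: True, a: True, t: False, y: False}
  {j: True, t: True, a: False, y: False}
  {j: True, t: False, a: False, y: False}
  {a: True, y: True, t: True, j: False}
  {a: True, y: True, t: False, j: False}
  {y: True, t: True, a: False, j: False}
  {y: True, a: False, t: False, j: False}
  {j: True, y: True, a: True, t: True}
  {j: True, y: True, a: True, t: False}
  {j: True, y: True, t: True, a: False}


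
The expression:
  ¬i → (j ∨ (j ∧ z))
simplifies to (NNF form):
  i ∨ j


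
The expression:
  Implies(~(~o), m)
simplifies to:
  m | ~o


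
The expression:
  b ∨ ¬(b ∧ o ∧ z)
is always true.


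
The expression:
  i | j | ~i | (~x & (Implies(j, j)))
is always true.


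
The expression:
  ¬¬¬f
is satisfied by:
  {f: False}


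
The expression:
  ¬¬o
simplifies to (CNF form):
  o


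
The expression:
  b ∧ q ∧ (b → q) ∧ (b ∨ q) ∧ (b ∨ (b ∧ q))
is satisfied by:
  {b: True, q: True}


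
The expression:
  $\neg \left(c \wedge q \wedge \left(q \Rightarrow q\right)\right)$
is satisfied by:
  {c: False, q: False}
  {q: True, c: False}
  {c: True, q: False}


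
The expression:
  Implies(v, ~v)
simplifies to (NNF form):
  ~v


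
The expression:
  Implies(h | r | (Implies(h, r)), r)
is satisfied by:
  {r: True}


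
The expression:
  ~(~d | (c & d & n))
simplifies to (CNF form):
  d & (~c | ~n)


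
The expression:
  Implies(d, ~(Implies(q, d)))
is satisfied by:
  {d: False}


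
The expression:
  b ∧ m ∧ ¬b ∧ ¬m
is never true.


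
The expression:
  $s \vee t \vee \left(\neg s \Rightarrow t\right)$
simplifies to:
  $s \vee t$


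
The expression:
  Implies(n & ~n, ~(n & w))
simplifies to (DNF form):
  True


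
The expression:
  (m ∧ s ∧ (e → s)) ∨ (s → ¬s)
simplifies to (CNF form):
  m ∨ ¬s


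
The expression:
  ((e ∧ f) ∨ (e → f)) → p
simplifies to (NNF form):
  p ∨ (e ∧ ¬f)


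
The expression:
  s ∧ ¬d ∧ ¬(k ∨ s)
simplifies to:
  False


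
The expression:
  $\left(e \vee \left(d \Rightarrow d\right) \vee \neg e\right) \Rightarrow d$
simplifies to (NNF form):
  $d$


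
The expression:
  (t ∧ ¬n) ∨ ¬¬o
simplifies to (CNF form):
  (o ∨ t) ∧ (o ∨ ¬n)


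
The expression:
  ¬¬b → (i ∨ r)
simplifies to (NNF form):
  i ∨ r ∨ ¬b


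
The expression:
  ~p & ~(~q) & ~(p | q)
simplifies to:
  False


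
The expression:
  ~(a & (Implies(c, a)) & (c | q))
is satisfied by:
  {q: False, a: False, c: False}
  {c: True, q: False, a: False}
  {q: True, c: False, a: False}
  {c: True, q: True, a: False}
  {a: True, c: False, q: False}


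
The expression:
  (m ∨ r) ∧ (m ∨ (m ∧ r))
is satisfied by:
  {m: True}


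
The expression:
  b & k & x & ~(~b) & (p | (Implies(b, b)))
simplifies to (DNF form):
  b & k & x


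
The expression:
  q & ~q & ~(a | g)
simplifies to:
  False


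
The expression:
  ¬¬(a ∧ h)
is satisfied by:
  {a: True, h: True}


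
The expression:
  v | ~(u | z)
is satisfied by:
  {v: True, u: False, z: False}
  {z: True, v: True, u: False}
  {v: True, u: True, z: False}
  {z: True, v: True, u: True}
  {z: False, u: False, v: False}


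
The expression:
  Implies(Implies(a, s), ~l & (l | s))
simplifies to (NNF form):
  (a & ~s) | (s & ~l)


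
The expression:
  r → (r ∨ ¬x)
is always true.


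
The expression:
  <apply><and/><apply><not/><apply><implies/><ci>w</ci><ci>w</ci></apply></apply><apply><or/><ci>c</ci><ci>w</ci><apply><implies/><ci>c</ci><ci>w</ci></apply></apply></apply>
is never true.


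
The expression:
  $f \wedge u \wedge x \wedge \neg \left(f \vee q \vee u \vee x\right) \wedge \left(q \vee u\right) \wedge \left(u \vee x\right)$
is never true.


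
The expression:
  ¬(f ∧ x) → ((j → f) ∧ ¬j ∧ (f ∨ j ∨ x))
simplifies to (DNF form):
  (f ∧ x) ∨ (f ∧ ¬j) ∨ (x ∧ ¬j)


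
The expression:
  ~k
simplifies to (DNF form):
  ~k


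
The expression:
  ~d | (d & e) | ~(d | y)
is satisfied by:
  {e: True, d: False}
  {d: False, e: False}
  {d: True, e: True}


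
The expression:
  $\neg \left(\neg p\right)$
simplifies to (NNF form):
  $p$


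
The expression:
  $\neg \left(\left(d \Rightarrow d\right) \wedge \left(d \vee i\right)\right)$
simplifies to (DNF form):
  $\neg d \wedge \neg i$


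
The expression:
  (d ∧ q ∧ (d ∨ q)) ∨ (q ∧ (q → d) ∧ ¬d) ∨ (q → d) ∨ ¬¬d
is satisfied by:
  {d: True, q: False}
  {q: False, d: False}
  {q: True, d: True}


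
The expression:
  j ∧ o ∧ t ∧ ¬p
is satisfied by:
  {t: True, j: True, o: True, p: False}


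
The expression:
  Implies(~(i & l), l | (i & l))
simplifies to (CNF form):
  l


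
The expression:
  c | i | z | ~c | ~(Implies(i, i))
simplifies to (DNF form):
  True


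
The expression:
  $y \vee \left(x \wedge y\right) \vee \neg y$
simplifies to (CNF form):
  $\text{True}$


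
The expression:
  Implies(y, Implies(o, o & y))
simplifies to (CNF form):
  True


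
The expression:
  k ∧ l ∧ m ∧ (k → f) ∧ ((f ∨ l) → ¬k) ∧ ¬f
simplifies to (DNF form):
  False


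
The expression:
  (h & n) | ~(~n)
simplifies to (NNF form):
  n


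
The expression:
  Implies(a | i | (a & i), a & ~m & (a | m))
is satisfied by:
  {a: False, i: False, m: False}
  {m: True, a: False, i: False}
  {a: True, m: False, i: False}
  {i: True, a: True, m: False}


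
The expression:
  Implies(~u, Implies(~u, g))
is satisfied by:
  {g: True, u: True}
  {g: True, u: False}
  {u: True, g: False}


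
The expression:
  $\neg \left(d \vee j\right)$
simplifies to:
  $\neg d \wedge \neg j$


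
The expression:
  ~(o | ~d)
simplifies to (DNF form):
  d & ~o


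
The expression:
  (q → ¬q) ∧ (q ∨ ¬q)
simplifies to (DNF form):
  ¬q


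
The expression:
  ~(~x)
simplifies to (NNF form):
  x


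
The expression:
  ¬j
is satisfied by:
  {j: False}


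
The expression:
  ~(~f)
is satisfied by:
  {f: True}


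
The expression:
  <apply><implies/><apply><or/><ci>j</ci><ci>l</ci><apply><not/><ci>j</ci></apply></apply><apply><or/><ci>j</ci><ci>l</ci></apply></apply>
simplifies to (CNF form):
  <apply><or/><ci>j</ci><ci>l</ci></apply>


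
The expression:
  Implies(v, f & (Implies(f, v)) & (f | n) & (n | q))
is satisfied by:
  {f: True, n: True, q: True, v: False}
  {f: True, n: True, q: False, v: False}
  {f: True, q: True, n: False, v: False}
  {f: True, q: False, n: False, v: False}
  {n: True, q: True, f: False, v: False}
  {n: True, q: False, f: False, v: False}
  {q: True, f: False, n: False, v: False}
  {q: False, f: False, n: False, v: False}
  {v: True, f: True, n: True, q: True}
  {v: True, f: True, n: True, q: False}
  {v: True, f: True, q: True, n: False}


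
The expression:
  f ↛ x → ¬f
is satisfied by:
  {x: True, f: False}
  {f: False, x: False}
  {f: True, x: True}


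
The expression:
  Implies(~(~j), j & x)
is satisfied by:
  {x: True, j: False}
  {j: False, x: False}
  {j: True, x: True}


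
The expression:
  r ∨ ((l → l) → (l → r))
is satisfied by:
  {r: True, l: False}
  {l: False, r: False}
  {l: True, r: True}


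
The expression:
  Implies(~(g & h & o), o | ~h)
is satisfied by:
  {o: True, h: False}
  {h: False, o: False}
  {h: True, o: True}


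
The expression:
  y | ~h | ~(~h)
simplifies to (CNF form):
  True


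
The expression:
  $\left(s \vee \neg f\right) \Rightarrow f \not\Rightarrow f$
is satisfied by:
  {f: True, s: False}


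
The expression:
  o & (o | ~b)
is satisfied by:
  {o: True}


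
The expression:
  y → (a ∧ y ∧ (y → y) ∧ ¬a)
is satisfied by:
  {y: False}


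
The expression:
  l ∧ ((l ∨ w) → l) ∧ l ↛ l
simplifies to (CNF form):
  False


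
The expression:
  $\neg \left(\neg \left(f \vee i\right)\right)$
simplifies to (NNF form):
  $f \vee i$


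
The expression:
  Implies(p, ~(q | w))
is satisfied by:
  {w: False, p: False, q: False}
  {q: True, w: False, p: False}
  {w: True, q: False, p: False}
  {q: True, w: True, p: False}
  {p: True, q: False, w: False}


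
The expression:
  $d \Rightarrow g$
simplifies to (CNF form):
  $g \vee \neg d$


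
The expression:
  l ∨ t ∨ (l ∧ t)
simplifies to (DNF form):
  l ∨ t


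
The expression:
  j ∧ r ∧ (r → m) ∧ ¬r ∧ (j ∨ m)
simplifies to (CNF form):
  False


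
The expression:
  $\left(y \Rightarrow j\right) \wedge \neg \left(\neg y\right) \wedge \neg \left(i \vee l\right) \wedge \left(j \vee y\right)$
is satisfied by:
  {j: True, y: True, i: False, l: False}


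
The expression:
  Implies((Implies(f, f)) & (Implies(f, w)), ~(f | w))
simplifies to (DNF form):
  ~w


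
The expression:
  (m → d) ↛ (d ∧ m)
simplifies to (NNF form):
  ¬m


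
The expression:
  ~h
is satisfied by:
  {h: False}


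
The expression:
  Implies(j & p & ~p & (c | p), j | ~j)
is always true.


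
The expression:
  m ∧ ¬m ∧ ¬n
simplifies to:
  False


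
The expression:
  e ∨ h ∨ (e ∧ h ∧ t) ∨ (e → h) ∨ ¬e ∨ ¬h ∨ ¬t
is always true.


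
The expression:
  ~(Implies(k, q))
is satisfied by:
  {k: True, q: False}


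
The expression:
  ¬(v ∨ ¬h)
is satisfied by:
  {h: True, v: False}


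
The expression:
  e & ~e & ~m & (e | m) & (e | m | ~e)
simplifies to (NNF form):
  False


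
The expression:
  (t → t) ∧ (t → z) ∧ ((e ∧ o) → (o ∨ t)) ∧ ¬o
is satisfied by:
  {z: True, t: False, o: False}
  {t: False, o: False, z: False}
  {z: True, t: True, o: False}


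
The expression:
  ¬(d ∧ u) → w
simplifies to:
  w ∨ (d ∧ u)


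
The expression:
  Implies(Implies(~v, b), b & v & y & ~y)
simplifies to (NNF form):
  ~b & ~v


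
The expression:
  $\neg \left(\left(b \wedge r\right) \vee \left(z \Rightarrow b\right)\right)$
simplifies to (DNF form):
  $z \wedge \neg b$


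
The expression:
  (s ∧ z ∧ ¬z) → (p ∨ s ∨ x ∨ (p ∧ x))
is always true.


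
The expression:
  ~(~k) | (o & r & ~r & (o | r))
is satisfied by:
  {k: True}


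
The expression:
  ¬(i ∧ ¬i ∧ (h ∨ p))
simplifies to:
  True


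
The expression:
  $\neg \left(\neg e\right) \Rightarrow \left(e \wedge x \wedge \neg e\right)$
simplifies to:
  $\neg e$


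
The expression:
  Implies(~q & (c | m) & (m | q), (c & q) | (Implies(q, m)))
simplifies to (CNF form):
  True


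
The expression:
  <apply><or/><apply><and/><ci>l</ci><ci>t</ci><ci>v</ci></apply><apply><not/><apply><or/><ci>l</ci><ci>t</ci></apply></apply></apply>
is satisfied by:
  {v: True, l: False, t: False}
  {l: False, t: False, v: False}
  {v: True, t: True, l: True}


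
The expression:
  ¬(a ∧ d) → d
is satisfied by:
  {d: True}


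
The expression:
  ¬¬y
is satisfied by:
  {y: True}


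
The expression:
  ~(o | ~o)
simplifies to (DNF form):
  False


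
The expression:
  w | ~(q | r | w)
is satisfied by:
  {w: True, r: False, q: False}
  {q: True, w: True, r: False}
  {w: True, r: True, q: False}
  {q: True, w: True, r: True}
  {q: False, r: False, w: False}


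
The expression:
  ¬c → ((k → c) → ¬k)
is always true.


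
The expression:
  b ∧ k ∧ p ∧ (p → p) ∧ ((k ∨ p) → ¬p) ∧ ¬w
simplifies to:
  False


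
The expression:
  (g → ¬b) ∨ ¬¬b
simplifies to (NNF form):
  True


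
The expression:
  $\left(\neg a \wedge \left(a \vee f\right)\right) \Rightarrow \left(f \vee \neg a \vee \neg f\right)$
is always true.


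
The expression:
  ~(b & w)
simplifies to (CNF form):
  ~b | ~w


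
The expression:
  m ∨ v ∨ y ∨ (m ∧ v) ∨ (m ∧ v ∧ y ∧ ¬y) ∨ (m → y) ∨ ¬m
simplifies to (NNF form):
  True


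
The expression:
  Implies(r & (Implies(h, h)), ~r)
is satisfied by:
  {r: False}


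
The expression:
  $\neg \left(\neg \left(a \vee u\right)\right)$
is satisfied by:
  {a: True, u: True}
  {a: True, u: False}
  {u: True, a: False}


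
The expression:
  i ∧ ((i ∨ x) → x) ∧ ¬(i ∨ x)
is never true.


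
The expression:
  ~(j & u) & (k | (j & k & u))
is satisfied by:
  {k: True, u: False, j: False}
  {j: True, k: True, u: False}
  {u: True, k: True, j: False}


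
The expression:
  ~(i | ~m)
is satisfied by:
  {m: True, i: False}


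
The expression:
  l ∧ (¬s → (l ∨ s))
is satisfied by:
  {l: True}


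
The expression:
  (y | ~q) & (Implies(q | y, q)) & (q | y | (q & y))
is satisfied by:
  {y: True, q: True}


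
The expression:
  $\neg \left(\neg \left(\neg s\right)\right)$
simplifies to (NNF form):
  $\neg s$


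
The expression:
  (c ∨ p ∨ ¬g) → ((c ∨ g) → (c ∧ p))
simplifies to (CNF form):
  (c ∨ ¬c) ∧ (p ∨ ¬c) ∧ (c ∨ ¬c ∨ ¬g) ∧ (c ∨ ¬c ∨ ¬p) ∧ (c ∨ ¬g ∨ ¬p) ∧ (p ∨ ¬c ∨ ¬g) ∧ (p ∨ ¬c ∨ ¬p) ∧ (p ∨ ¬g ∨ ¬p)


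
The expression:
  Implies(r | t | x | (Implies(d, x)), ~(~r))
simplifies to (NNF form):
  r | (d & ~t & ~x)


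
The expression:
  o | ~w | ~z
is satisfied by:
  {o: True, w: False, z: False}
  {w: False, z: False, o: False}
  {o: True, z: True, w: False}
  {z: True, w: False, o: False}
  {o: True, w: True, z: False}
  {w: True, o: False, z: False}
  {o: True, z: True, w: True}


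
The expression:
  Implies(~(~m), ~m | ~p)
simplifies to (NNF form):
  ~m | ~p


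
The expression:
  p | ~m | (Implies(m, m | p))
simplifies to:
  True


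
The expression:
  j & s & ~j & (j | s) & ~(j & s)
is never true.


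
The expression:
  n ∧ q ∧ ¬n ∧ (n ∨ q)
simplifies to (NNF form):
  False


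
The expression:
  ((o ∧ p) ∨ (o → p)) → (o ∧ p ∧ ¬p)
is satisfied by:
  {o: True, p: False}


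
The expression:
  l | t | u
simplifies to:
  l | t | u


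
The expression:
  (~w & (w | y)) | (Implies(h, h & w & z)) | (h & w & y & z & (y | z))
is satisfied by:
  {z: True, y: True, w: False, h: False}
  {z: True, y: False, w: False, h: False}
  {y: True, z: False, w: False, h: False}
  {z: False, y: False, w: False, h: False}
  {z: True, w: True, y: True, h: False}
  {z: True, w: True, y: False, h: False}
  {w: True, y: True, z: False, h: False}
  {w: True, y: False, z: False, h: False}
  {h: True, z: True, y: True, w: False}
  {h: True, y: True, w: False, z: False}
  {h: True, w: True, z: True, y: True}
  {h: True, w: True, z: True, y: False}


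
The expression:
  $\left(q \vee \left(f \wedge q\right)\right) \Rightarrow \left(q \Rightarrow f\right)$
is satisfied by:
  {f: True, q: False}
  {q: False, f: False}
  {q: True, f: True}


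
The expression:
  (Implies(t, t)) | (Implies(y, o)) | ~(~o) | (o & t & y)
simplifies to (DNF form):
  True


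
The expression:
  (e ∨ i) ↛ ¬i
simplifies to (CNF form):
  i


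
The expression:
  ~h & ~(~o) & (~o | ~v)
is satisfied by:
  {o: True, v: False, h: False}


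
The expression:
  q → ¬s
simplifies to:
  ¬q ∨ ¬s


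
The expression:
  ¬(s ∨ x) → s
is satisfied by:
  {x: True, s: True}
  {x: True, s: False}
  {s: True, x: False}


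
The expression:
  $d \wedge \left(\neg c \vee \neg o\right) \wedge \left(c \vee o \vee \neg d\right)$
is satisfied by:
  {o: True, d: True, c: False}
  {c: True, d: True, o: False}


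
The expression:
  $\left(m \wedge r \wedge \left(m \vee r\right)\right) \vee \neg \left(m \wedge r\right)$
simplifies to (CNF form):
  $\text{True}$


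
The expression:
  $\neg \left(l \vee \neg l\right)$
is never true.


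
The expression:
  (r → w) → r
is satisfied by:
  {r: True}


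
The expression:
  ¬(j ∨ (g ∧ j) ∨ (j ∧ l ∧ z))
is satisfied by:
  {j: False}


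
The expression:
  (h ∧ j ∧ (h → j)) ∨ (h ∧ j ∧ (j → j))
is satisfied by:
  {h: True, j: True}


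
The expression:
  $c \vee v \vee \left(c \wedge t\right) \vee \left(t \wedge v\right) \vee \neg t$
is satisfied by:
  {v: True, c: True, t: False}
  {v: True, t: False, c: False}
  {c: True, t: False, v: False}
  {c: False, t: False, v: False}
  {v: True, c: True, t: True}
  {v: True, t: True, c: False}
  {c: True, t: True, v: False}


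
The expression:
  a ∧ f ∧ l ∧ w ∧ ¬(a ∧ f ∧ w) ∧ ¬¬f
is never true.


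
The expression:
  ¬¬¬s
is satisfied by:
  {s: False}


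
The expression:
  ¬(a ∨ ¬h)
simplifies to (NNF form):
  h ∧ ¬a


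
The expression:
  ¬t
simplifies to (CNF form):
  ¬t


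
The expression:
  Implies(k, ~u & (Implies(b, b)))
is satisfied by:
  {u: False, k: False}
  {k: True, u: False}
  {u: True, k: False}


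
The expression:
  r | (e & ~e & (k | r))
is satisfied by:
  {r: True}


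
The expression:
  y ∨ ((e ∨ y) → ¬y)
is always true.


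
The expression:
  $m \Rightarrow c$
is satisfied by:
  {c: True, m: False}
  {m: False, c: False}
  {m: True, c: True}


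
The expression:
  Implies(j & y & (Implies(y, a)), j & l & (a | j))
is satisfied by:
  {l: True, a: False, y: False, j: False}
  {l: False, a: False, y: False, j: False}
  {j: True, l: True, a: False, y: False}
  {j: True, l: False, a: False, y: False}
  {y: True, l: True, a: False, j: False}
  {y: True, l: False, a: False, j: False}
  {j: True, y: True, l: True, a: False}
  {j: True, y: True, l: False, a: False}
  {a: True, l: True, j: False, y: False}
  {a: True, l: False, j: False, y: False}
  {j: True, a: True, l: True, y: False}
  {j: True, a: True, l: False, y: False}
  {y: True, a: True, l: True, j: False}
  {y: True, a: True, l: False, j: False}
  {y: True, a: True, j: True, l: True}


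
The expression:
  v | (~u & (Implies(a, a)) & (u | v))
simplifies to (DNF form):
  v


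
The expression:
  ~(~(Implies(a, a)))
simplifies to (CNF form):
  True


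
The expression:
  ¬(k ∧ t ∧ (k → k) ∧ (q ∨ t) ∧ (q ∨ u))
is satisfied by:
  {u: False, k: False, t: False, q: False}
  {q: True, u: False, k: False, t: False}
  {u: True, q: False, k: False, t: False}
  {q: True, u: True, k: False, t: False}
  {t: True, q: False, u: False, k: False}
  {t: True, q: True, u: False, k: False}
  {t: True, u: True, q: False, k: False}
  {t: True, q: True, u: True, k: False}
  {k: True, t: False, u: False, q: False}
  {k: True, q: True, t: False, u: False}
  {k: True, u: True, t: False, q: False}
  {q: True, k: True, u: True, t: False}
  {k: True, t: True, q: False, u: False}


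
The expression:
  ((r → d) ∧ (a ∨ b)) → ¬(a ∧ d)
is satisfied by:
  {d: False, a: False}
  {a: True, d: False}
  {d: True, a: False}


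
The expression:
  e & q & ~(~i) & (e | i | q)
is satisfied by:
  {i: True, e: True, q: True}


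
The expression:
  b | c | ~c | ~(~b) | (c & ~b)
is always true.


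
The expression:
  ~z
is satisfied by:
  {z: False}


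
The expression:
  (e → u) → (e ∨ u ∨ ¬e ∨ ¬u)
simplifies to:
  True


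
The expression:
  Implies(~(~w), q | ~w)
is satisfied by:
  {q: True, w: False}
  {w: False, q: False}
  {w: True, q: True}


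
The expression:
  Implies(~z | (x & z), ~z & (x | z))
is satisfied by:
  {x: True, z: False}
  {z: True, x: False}


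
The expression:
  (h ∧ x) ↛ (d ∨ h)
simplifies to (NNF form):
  False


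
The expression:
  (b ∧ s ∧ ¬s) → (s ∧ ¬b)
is always true.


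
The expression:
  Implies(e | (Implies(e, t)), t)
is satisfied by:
  {t: True}


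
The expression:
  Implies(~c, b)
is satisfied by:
  {b: True, c: True}
  {b: True, c: False}
  {c: True, b: False}


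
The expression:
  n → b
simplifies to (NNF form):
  b ∨ ¬n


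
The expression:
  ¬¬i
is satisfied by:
  {i: True}


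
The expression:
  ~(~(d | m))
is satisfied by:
  {d: True, m: True}
  {d: True, m: False}
  {m: True, d: False}


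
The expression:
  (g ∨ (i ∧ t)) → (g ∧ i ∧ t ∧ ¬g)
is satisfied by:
  {g: False, t: False, i: False}
  {i: True, g: False, t: False}
  {t: True, g: False, i: False}


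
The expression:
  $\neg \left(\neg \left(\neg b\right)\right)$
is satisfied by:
  {b: False}


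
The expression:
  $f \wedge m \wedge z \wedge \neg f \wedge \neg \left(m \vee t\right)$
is never true.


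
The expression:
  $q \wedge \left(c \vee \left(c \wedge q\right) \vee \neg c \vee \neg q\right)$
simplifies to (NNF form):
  $q$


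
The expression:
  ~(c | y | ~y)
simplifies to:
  False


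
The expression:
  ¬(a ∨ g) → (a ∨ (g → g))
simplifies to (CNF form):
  True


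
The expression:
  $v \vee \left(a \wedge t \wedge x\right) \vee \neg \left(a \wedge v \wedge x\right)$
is always true.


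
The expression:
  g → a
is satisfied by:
  {a: True, g: False}
  {g: False, a: False}
  {g: True, a: True}


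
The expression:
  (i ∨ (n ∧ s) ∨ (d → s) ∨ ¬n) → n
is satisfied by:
  {n: True}


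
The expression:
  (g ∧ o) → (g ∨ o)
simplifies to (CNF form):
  True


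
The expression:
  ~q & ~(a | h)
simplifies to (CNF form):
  ~a & ~h & ~q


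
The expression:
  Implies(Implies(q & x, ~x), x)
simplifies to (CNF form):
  x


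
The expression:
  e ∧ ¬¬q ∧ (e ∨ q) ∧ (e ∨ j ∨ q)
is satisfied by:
  {e: True, q: True}


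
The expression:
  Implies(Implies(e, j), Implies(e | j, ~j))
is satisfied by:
  {j: False}


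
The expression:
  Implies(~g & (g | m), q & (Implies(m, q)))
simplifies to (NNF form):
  g | q | ~m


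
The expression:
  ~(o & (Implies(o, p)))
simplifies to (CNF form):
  ~o | ~p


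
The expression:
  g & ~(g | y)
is never true.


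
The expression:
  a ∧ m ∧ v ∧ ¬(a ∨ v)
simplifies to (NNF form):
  False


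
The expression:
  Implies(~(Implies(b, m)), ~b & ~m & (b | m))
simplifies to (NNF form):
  m | ~b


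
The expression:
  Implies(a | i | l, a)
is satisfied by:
  {a: True, l: False, i: False}
  {a: True, i: True, l: False}
  {a: True, l: True, i: False}
  {a: True, i: True, l: True}
  {i: False, l: False, a: False}


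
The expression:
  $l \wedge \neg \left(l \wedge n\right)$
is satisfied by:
  {l: True, n: False}


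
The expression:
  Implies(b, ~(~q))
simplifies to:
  q | ~b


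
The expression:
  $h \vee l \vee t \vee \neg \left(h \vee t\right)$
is always true.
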